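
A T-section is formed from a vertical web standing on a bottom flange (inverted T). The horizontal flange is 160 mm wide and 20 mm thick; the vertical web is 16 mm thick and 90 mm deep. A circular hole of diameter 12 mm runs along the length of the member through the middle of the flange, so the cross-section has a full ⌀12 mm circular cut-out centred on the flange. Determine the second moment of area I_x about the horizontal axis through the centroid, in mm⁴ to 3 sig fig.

Break the section into simple shapes (no overlaps), measuring from the bottom-left corner of the bounding box.
Flange: 160 × 20, A = 3 200 mm², y = 10 mm, Ī = 106 667 mm⁴.
Web: 16 × 90, A = 1 440 mm², y = 65 mm, Ī = 972 000 mm⁴.
Hole (subtracted): ⌀12, A = 113.1 mm², y = 10 mm, Ī = 1017.9 mm⁴.
Centroid: ȳ = ΣA·y / ΣA = 27.495 mm.
Transfer each piece to the horizontal axis through the centroid using Ī + A·d² with d = y − 27.495:
  flange: d = -17.495 mm → contributes +1 086 152 mm⁴
  web: d = 37.505 mm → contributes +2 997 496 mm⁴
  hole: d = -17.495 mm → contributes −35 636 mm⁴
Total I = 4 048 013 mm⁴.

I_x ≈ 4.05 × 10⁶ mm⁴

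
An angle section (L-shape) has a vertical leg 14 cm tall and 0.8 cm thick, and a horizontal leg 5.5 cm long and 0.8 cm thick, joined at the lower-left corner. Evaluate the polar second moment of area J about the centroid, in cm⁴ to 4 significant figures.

Treat the section as a set of non-overlapping primitives; coordinates are from the bounding-box lower-left.
Vertical leg: 0.8 × 14, A = 11.2 cm², y = 7 cm, Ī = 182.933 cm⁴.
Horizontal leg (remainder): 4.7 × 0.8, A = 3.76 cm², y = 0.4 cm, Ī = 0.200533 cm⁴.
Centroid: ȳ = ΣA·y / ΣA = 5.34118 cm.
Transfer each piece to the centroidal x-axis using Ī + A·d² with d = y − 5.34118:
  vertical leg: d = 1.65882 cm → contributes +213.752 cm⁴
  horizontal leg (remainder): d = -4.94118 cm → contributes +92.0018 cm⁴
Total I = 305.754 cm⁴.
For the y-axis: x̄ = 1.09118 cm.
Repeating about the centroidal y-axis gives I_y = 28.8071 cm⁴.
Polar second moment: J = I_x + I_y = 334.561 cm⁴.

J ≈ 334.6 cm⁴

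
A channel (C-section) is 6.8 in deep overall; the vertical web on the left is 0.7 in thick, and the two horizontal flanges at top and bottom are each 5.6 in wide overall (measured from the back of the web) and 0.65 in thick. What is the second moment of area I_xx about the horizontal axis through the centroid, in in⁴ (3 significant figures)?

Split into non-overlapping primitives; take the origin at the lower-left of the bounding box.
Web: 0.7 × 6.8, A = 4.76 in², y = 3.4 in, Ī = 18.342 in⁴.
Top flange (beyond web): 4.9 × 0.65, A = 3.185 in², y = 6.475 in, Ī = 0.11214 in⁴.
Bottom flange (beyond web): 4.9 × 0.65, A = 3.185 in², y = 0.325 in, Ī = 0.11214 in⁴.
By symmetry the centroid is at mid-height, ȳ = 3.4 in.
Transfer each piece to the horizontal axis through the centroid using Ī + A·d² with d = y − 3.4:
  web: d = 0 in → contributes +18.342 in⁴
  top flange (beyond web): d = 3.075 in → contributes +30.228 in⁴
  bottom flange (beyond web): d = -3.075 in → contributes +30.228 in⁴
Total I = 78.798 in⁴.

I_xx ≈ 78.8 in⁴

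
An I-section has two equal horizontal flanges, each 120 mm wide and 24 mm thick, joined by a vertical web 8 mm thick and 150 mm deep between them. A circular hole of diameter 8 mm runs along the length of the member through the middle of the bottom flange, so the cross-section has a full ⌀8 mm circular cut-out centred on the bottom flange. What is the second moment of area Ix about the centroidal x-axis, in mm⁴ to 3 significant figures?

Ix ≈ 4.57 × 10⁷ mm⁴

Decompose the section into non-overlapping parts with the origin at the bottom-left of its bounding rectangle.
Bottom flange: 120 × 24, A = 2 880 mm², y = 12 mm, Ī = 138 240 mm⁴.
Web: 8 × 150, A = 1 200 mm², y = 99 mm, Ī = 2 250 000 mm⁴.
Top flange: 120 × 24, A = 2 880 mm², y = 186 mm, Ī = 138 240 mm⁴.
Hole (subtracted): ⌀8, A = 50.265 mm², y = 12 mm, Ī = 201.06 mm⁴.
Centroid: ȳ = ΣA·y / ΣA = 99.633 mm.
Transfer each piece to the centroidal x-axis using Ī + A·d² with d = y − 99.633:
  bottom flange: d = -87.633 mm → contributes +22 255 267 mm⁴
  web: d = -0.63289 mm → contributes +2 250 481 mm⁴
  top flange: d = 86.367 mm → contributes +21 620 960 mm⁴
  hole: d = -87.633 mm → contributes −386 216 mm⁴
Total I = 45 740 492 mm⁴.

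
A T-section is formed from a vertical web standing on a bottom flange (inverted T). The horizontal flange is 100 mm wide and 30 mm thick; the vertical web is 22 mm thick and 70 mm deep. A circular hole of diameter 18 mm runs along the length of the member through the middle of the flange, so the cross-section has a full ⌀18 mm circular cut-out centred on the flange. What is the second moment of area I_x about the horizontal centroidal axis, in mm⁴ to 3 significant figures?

Treat the section as a set of non-overlapping primitives; coordinates are from the bounding-box lower-left.
Flange: 100 × 30, A = 3 000 mm², y = 15 mm, Ī = 225 000 mm⁴.
Web: 22 × 70, A = 1 540 mm², y = 65 mm, Ī = 628 833 mm⁴.
Hole (subtracted): ⌀18, A = 254.47 mm², y = 15 mm, Ī = 5 153 mm⁴.
Centroid: ȳ = ΣA·y / ΣA = 32.967 mm.
Transfer each piece to the horizontal centroidal axis using Ī + A·d² with d = y − 32.967:
  flange: d = -17.967 mm → contributes +1 193 486 mm⁴
  web: d = 32.033 mm → contributes +2 209 005 mm⁴
  hole: d = -17.967 mm → contributes −87 303 mm⁴
Total I = 3 315 188 mm⁴.

I_x ≈ 3.32 × 10⁶ mm⁴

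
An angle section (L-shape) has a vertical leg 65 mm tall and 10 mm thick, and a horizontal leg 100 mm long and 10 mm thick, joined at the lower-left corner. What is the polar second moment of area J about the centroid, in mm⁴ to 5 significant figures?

J ≈ 2.0782 × 10⁶ mm⁴

Split into non-overlapping primitives; take the origin at the lower-left of the bounding box.
Vertical leg: 10 × 65, A = 650 mm², y = 32.5 mm, Ī = 228854.2 mm⁴.
Horizontal leg (remainder): 90 × 10, A = 900 mm², y = 5 mm, Ī = 7 500 mm⁴.
Centroid: ȳ = ΣA·y / ΣA = 16.53226 mm.
Transfer each piece to the centroidal x-axis using Ī + A·d² with d = y − 16.53226:
  vertical leg: d = 15.96774 mm → contributes +394583.9 mm⁴
  horizontal leg (remainder): d = -11.53226 mm → contributes +127193.7 mm⁴
Total I = 521777.6 mm⁴.
For the y-axis: x̄ = 34.03226 mm.
Repeating about the centroidal y-axis gives I_y = 1 556 465 mm⁴.
Polar second moment: J = I_x + I_y = 2 078 243 mm⁴.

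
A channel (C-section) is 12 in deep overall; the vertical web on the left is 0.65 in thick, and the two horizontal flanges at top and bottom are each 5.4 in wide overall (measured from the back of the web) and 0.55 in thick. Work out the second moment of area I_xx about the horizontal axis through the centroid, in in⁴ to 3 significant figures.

Decompose the section into non-overlapping parts with the origin at the bottom-left of its bounding rectangle.
Web: 0.65 × 12, A = 7.8 in², y = 6 in, Ī = 93.6 in⁴.
Top flange (beyond web): 4.75 × 0.55, A = 2.6125 in², y = 11.725 in, Ī = 0.065857 in⁴.
Bottom flange (beyond web): 4.75 × 0.55, A = 2.6125 in², y = 0.275 in, Ī = 0.065857 in⁴.
By symmetry the centroid is at mid-height, ȳ = 6 in.
Transfer each piece to the horizontal axis through the centroid using Ī + A·d² with d = y − 6:
  web: d = 0 in → contributes +93.6 in⁴
  top flange (beyond web): d = 5.725 in → contributes +85.692 in⁴
  bottom flange (beyond web): d = -5.725 in → contributes +85.692 in⁴
Total I = 264.98 in⁴.

I_xx ≈ 265 in⁴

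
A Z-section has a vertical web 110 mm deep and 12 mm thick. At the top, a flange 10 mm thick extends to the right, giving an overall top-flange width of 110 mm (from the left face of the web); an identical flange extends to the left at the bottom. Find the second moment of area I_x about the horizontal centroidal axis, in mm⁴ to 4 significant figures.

I_x ≈ 6.247 × 10⁶ mm⁴

Break the section into simple shapes (no overlaps), measuring from the bottom-left corner of the bounding box.
Web: 12 × 110, A = 1 320 mm², y = 55 mm, Ī = 1 331 000 mm⁴.
Top flange (beyond web): 98 × 10, A = 980 mm², y = 105 mm, Ī = 8166.67 mm⁴.
Bottom flange (beyond web): 98 × 10, A = 980 mm², y = 5 mm, Ī = 8166.67 mm⁴.
Centroid: ȳ = ΣA·y / ΣA = 55 mm.
Transfer each piece to the horizontal centroidal axis using Ī + A·d² with d = y − 55:
  web: d = 0 mm → contributes +1 331 000 mm⁴
  top flange (beyond web): d = 50 mm → contributes +2 458 167 mm⁴
  bottom flange (beyond web): d = -50 mm → contributes +2 458 167 mm⁴
Total I = 6 247 333 mm⁴.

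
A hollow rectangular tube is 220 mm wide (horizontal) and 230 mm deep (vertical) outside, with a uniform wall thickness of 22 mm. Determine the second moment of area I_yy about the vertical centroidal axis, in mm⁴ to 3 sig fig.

Decompose the section into non-overlapping parts with the origin at the bottom-left of its bounding rectangle.
Outer rectangle: 220 × 230, A = 50 600 mm², x = 110 mm, Ī = 204 086 667 mm⁴.
Inner void (subtracted): 176 × 186, A = 32 736 mm², x = 110 mm, Ī = 84 502 528 mm⁴.
By symmetry the centroid is at mid-width, x̄ = 110 mm.
All pieces are centred on the vertical centroidal axis, so I = ΣĪ (holes subtracted) = 119 584 139 mm⁴.

I_yy ≈ 1.20 × 10⁸ mm⁴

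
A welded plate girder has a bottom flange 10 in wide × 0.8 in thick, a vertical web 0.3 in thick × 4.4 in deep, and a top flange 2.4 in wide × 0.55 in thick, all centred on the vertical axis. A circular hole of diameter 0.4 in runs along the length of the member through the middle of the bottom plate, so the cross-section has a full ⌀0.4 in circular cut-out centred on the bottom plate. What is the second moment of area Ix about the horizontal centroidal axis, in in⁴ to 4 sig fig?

Ix ≈ 35.75 in⁴

Decompose the section into non-overlapping parts with the origin at the bottom-left of its bounding rectangle.
Bottom plate: 10 × 0.8, A = 8 in², y = 0.4 in, Ī = 0.426667 in⁴.
Web plate: 0.3 × 4.4, A = 1.32 in², y = 3 in, Ī = 2.1296 in⁴.
Top plate: 2.4 × 0.55, A = 1.32 in², y = 5.475 in, Ī = 0.033275 in⁴.
Hole (subtracted): ⌀0.4, A = 0.125664 in², y = 0.4 in, Ī = 0.00125664 in⁴.
Centroid: ȳ = ΣA·y / ΣA = 1.36354 in.
Transfer each piece to the horizontal centroidal axis using Ī + A·d² with d = y − 1.36354:
  bottom plate: d = -0.963542 in → contributes +7.85397 in⁴
  web plate: d = 1.63646 in → contributes +5.66456 in⁴
  top plate: d = 4.11146 in → contributes +22.3467 in⁴
  hole: d = -0.963542 in → contributes −0.117924 in⁴
Total I = 35.7473 in⁴.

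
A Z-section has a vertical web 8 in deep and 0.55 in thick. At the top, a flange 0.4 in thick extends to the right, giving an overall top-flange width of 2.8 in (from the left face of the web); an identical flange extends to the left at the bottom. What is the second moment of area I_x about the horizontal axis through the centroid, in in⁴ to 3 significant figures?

I_x ≈ 49.5 in⁴

Split into non-overlapping primitives; take the origin at the lower-left of the bounding box.
Web: 0.55 × 8, A = 4.4 in², y = 4 in, Ī = 23.467 in⁴.
Top flange (beyond web): 2.25 × 0.4, A = 0.9 in², y = 7.8 in, Ī = 0.012 in⁴.
Bottom flange (beyond web): 2.25 × 0.4, A = 0.9 in², y = 0.2 in, Ī = 0.012 in⁴.
Centroid: ȳ = ΣA·y / ΣA = 4 in.
Transfer each piece to the horizontal axis through the centroid using Ī + A·d² with d = y − 4:
  web: d = 0 in → contributes +23.467 in⁴
  top flange (beyond web): d = 3.8 in → contributes +13.008 in⁴
  bottom flange (beyond web): d = -3.8 in → contributes +13.008 in⁴
Total I = 49.483 in⁴.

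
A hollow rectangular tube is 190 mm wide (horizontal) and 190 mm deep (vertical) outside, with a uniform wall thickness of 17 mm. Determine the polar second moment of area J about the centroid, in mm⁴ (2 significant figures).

J ≈ 1.2 × 10⁸ mm⁴

Break the section into simple shapes (no overlaps), measuring from the bottom-left corner of the bounding box.
Outer rectangle: 190 × 190, A = 36 100 mm², y = 95 mm, Ī = 108 600 833 mm⁴.
Inner void (subtracted): 156 × 156, A = 24 336 mm², y = 95 mm, Ī = 49 353 408 mm⁴.
By symmetry the centroid is at mid-height, ȳ = 95 mm.
All pieces are centred on the centroidal x-axis, so I = ΣĪ (holes subtracted) = 59 247 425 mm⁴.
Repeating about the centroidal y-axis gives I_y = 59 247 425 mm⁴.
Polar second moment: J = I_x + I_y = 118 494 851 mm⁴.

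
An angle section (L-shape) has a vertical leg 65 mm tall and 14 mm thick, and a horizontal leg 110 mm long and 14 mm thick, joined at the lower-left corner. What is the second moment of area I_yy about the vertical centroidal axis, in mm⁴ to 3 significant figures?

Break the section into simple shapes (no overlaps), measuring from the bottom-left corner of the bounding box.
Vertical leg: 14 × 65, A = 910 mm², x = 7 mm, Ī = 14 863 mm⁴.
Horizontal leg (remainder): 96 × 14, A = 1 344 mm², x = 62 mm, Ī = 1 032 192 mm⁴.
Centroid: x̄ = ΣA·x / ΣA = 39.795 mm.
Transfer each piece to the vertical centroidal axis using Ī + A·d² with d = x − 39.795:
  vertical leg: d = -32.795 mm → contributes +993 581 mm⁴
  horizontal leg (remainder): d = 22.205 mm → contributes +1 694 866 mm⁴
Total I = 2 688 447 mm⁴.

I_yy ≈ 2.69 × 10⁶ mm⁴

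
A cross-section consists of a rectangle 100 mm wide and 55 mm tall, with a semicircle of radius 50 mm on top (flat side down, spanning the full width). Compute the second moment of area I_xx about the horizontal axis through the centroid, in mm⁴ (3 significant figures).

Decompose the section into non-overlapping parts with the origin at the bottom-left of its bounding rectangle.
Rectangular body: 100 × 55, A = 5 500 mm², y = 27.5 mm, Ī = 1 386 458 mm⁴.
Semicircular cap: semicircle r = 50, A = 3 927 mm², y = 76.221 mm, Ī = 685 981 mm⁴.
Centroid: ȳ = ΣA·y / ΣA = 47.796 mm.
Transfer each piece to the horizontal axis through the centroid using Ī + A·d² with d = y − 47.796:
  rectangular body: d = -20.296 mm → contributes +3 651 951 mm⁴
  semicircular cap: d = 28.425 mm → contributes +3 858 947 mm⁴
Total I = 7 510 898 mm⁴.

I_xx ≈ 7.51 × 10⁶ mm⁴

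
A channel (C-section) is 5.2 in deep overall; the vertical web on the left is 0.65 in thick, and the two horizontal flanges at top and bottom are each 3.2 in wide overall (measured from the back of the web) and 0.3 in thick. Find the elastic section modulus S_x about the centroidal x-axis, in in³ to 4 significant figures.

Break the section into simple shapes (no overlaps), measuring from the bottom-left corner of the bounding box.
Web: 0.65 × 5.2, A = 3.38 in², y = 2.6 in, Ī = 7.61627 in⁴.
Top flange (beyond web): 2.55 × 0.3, A = 0.765 in², y = 5.05 in, Ī = 0.0057375 in⁴.
Bottom flange (beyond web): 2.55 × 0.3, A = 0.765 in², y = 0.15 in, Ī = 0.0057375 in⁴.
By symmetry the centroid is at mid-height, ȳ = 2.6 in.
Transfer each piece to the centroidal x-axis using Ī + A·d² with d = y − 2.6:
  web: d = 0 in → contributes +7.61627 in⁴
  top flange (beyond web): d = 2.45 in → contributes +4.59765 in⁴
  bottom flange (beyond web): d = -2.45 in → contributes +4.59765 in⁴
Total I = 16.8116 in⁴.
Extreme fibre distance c = 2.6 in; S = I/c = 6.46599 in³.

S_x ≈ 6.466 in³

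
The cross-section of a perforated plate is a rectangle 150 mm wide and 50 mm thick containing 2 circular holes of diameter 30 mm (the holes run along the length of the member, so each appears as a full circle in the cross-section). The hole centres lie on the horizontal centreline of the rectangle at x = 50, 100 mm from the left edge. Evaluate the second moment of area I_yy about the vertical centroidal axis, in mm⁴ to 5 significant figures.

Decompose the section into non-overlapping parts with the origin at the bottom-left of its bounding rectangle.
Plate: 150 × 50, A = 7 500 mm², x = 75 mm, Ī = 14 062 500 mm⁴.
Hole 1 (subtracted): ⌀30, A = 706.8583 mm², x = 50 mm, Ī = 39760.78 mm⁴.
Hole 2 (subtracted): ⌀30, A = 706.8583 mm², x = 100 mm, Ī = 39760.78 mm⁴.
By symmetry the centroid is at mid-width, x̄ = 75 mm.
Transfer each piece to the vertical centroidal axis using Ī + A·d² with d = x − 75:
  plate: d = 0 mm → contributes +14 062 500 mm⁴
  hole 1: d = -25 mm → contributes −481547.2 mm⁴
  hole 2: d = 25 mm → contributes −481547.2 mm⁴
Total I = 13 099 406 mm⁴.

I_yy ≈ 1.3099 × 10⁷ mm⁴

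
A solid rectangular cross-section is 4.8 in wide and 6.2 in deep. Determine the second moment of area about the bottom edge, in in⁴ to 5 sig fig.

The section: 4.8 × 6.2, A = 29.76 in², y = 3.1 in, Ī = 95.3312 in⁴.
Transfer it to a horizontal axis along the bottom face using Ī + A·d² with d = y − 0:
  the section: d = 3.1 in → contributes +381.3248 in⁴
Total I = 381.3248 in⁴.

I_base ≈ 381.32 in⁴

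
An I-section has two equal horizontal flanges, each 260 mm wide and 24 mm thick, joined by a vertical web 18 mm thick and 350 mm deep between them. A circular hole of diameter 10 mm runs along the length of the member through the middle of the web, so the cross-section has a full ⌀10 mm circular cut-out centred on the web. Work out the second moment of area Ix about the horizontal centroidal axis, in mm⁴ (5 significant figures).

Break the section into simple shapes (no overlaps), measuring from the bottom-left corner of the bounding box.
Bottom flange: 260 × 24, A = 6 240 mm², y = 12 mm, Ī = 299 520 mm⁴.
Web: 18 × 350, A = 6 300 mm², y = 199 mm, Ī = 64 312 500 mm⁴.
Top flange: 260 × 24, A = 6 240 mm², y = 386 mm, Ī = 299 520 mm⁴.
Hole (subtracted): ⌀10, A = 78.53982 mm², y = 199 mm, Ī = 490.8739 mm⁴.
By symmetry the centroid is at mid-height, ȳ = 199 mm.
Transfer each piece to the horizontal centroidal axis using Ī + A·d² with d = y − 199:
  bottom flange: d = -187 mm → contributes +218 506 080 mm⁴
  web: d = 0 mm → contributes +64 312 500 mm⁴
  top flange: d = 187 mm → contributes +218 506 080 mm⁴
  hole: d = 0 mm → contributes −490.8739 mm⁴
Total I = 501 324 169 mm⁴.

Ix ≈ 5.0132 × 10⁸ mm⁴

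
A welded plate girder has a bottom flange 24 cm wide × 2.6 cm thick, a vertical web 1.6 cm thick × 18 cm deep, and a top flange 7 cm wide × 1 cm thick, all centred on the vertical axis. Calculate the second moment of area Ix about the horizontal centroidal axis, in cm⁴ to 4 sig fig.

Treat the section as a set of non-overlapping primitives; coordinates are from the bounding-box lower-left.
Bottom plate: 24 × 2.6, A = 62.4 cm², y = 1.3 cm, Ī = 35.152 cm⁴.
Web plate: 1.6 × 18, A = 28.8 cm², y = 11.6 cm, Ī = 777.6 cm⁴.
Top plate: 7 × 1, A = 7 cm², y = 21.1 cm, Ī = 0.583333 cm⁴.
Centroid: ȳ = ΣA·y / ΣA = 5.73218 cm.
Transfer each piece to the horizontal centroidal axis using Ī + A·d² with d = y − 5.73218:
  bottom plate: d = -4.43218 cm → contributes +1260.95 cm⁴
  web plate: d = 5.86782 cm → contributes +1769.22 cm⁴
  top plate: d = 15.3678 cm → contributes +1653.77 cm⁴
Total I = 4683.95 cm⁴.

Ix ≈ 4684 cm⁴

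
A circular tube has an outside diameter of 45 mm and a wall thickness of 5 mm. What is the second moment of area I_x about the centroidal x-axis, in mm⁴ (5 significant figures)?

I_x ≈ 1.2763 × 10⁵ mm⁴

Treat the section as a set of non-overlapping primitives; coordinates are from the bounding-box lower-left.
Outer circle: ⌀45, A = 1590.431 mm², y = 22.5 mm, Ī = 201 289 mm⁴.
Bore (subtracted): ⌀35, A = 962.1128 mm², y = 22.5 mm, Ī = 73661.76 mm⁴.
By symmetry the centroid is at mid-height, ȳ = 22.5 mm.
All pieces are centred on the centroidal x-axis, so I = ΣĪ (holes subtracted) = 127627.2 mm⁴.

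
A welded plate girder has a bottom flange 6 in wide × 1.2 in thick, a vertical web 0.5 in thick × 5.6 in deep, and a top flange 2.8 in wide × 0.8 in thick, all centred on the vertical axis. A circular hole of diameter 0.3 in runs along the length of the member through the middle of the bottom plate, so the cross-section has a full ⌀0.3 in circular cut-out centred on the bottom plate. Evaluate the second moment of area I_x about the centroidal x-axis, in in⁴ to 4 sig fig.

I_x ≈ 89.70 in⁴

Treat the section as a set of non-overlapping primitives; coordinates are from the bounding-box lower-left.
Bottom plate: 6 × 1.2, A = 7.2 in², y = 0.6 in, Ī = 0.864 in⁴.
Web plate: 0.5 × 5.6, A = 2.8 in², y = 4 in, Ī = 7.31733 in⁴.
Top plate: 2.8 × 0.8, A = 2.24 in², y = 7.2 in, Ī = 0.119467 in⁴.
Hole (subtracted): ⌀0.3, A = 0.0706858 in², y = 0.6 in, Ī = 0.000397608 in⁴.
Centroid: ȳ = ΣA·y / ΣA = 2.59715 in.
Transfer each piece to the centroidal x-axis using Ī + A·d² with d = y − 2.59715:
  bottom plate: d = -1.99715 in → contributes +29.5821 in⁴
  web plate: d = 1.40285 in → contributes +12.8277 in⁴
  top plate: d = 4.60285 in → contributes +47.5765 in⁴
  hole: d = -1.99715 in → contributes −0.282337 in⁴
Total I = 89.704 in⁴.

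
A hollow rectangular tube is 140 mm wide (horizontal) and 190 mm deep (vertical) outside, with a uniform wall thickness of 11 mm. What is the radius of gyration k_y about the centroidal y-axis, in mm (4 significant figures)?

k_y ≈ 54.93 mm

Treat the section as a set of non-overlapping primitives; coordinates are from the bounding-box lower-left.
Outer rectangle: 140 × 190, A = 26 600 mm², x = 70 mm, Ī = 43 446 667 mm⁴.
Inner void (subtracted): 118 × 168, A = 19 824 mm², x = 70 mm, Ī = 23 002 448 mm⁴.
By symmetry the centroid is at mid-width, x̄ = 70 mm.
All pieces are centred on the centroidal y-axis, so I = ΣĪ (holes subtracted) = 20 444 219 mm⁴.
Radius of gyration: k = √(I/A) = √(20 444 219 / 6 776) = 54.9286 mm.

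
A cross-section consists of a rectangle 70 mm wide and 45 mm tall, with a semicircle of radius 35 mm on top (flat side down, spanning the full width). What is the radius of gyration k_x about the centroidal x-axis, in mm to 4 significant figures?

k_x ≈ 21.58 mm

Break the section into simple shapes (no overlaps), measuring from the bottom-left corner of the bounding box.
Rectangular body: 70 × 45, A = 3 150 mm², y = 22.5 mm, Ī = 531 563 mm⁴.
Semicircular cap: semicircle r = 35, A = 1924.23 mm², y = 59.8545 mm, Ī = 164 704 mm⁴.
Centroid: ȳ = ΣA·y / ΣA = 36.6654 mm.
Transfer each piece to the centroidal x-axis using Ī + A·d² with d = y − 36.6654:
  rectangular body: d = -14.1654 mm → contributes +1 163 636 mm⁴
  semicircular cap: d = 23.1891 mm → contributes +1 199 423 mm⁴
Total I = 2 363 060 mm⁴.
Radius of gyration: k = √(I/A) = √(2 363 060 / 5074.23) = 21.5801 mm.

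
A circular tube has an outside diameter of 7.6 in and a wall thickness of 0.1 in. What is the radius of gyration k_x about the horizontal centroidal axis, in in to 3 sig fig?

Treat the section as a set of non-overlapping primitives; coordinates are from the bounding-box lower-left.
Outer circle: ⌀7.6, A = 45.365 in², y = 3.8 in, Ī = 163.77 in⁴.
Bore (subtracted): ⌀7.4, A = 43.008 in², y = 3.8 in, Ī = 147.2 in⁴.
By symmetry the centroid is at mid-height, ȳ = 3.8 in.
All pieces are centred on the horizontal centroidal axis, so I = ΣĪ (holes subtracted) = 16.57 in⁴.
Radius of gyration: k = √(I/A) = √(16.57 / 2.3562) = 2.6519 in.

k_x ≈ 2.65 in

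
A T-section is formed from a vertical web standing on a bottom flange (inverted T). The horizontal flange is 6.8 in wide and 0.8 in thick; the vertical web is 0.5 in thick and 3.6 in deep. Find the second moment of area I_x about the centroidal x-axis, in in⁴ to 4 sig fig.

I_x ≈ 8.780 in⁴

Decompose the section into non-overlapping parts with the origin at the bottom-left of its bounding rectangle.
Flange: 6.8 × 0.8, A = 5.44 in², y = 0.4 in, Ī = 0.290133 in⁴.
Web: 0.5 × 3.6, A = 1.8 in², y = 2.6 in, Ī = 1.944 in⁴.
Centroid: ȳ = ΣA·y / ΣA = 0.946961 in.
Transfer each piece to the centroidal x-axis using Ī + A·d² with d = y − 0.946961:
  flange: d = -0.546961 in → contributes +1.9176 in⁴
  web: d = 1.65304 in → contributes +6.86257 in⁴
Total I = 8.78017 in⁴.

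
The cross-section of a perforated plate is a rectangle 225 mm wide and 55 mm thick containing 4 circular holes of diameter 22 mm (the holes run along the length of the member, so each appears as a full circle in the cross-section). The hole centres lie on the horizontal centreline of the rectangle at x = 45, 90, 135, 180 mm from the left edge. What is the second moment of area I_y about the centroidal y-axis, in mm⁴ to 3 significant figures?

Break the section into simple shapes (no overlaps), measuring from the bottom-left corner of the bounding box.
Plate: 225 × 55, A = 12 375 mm², x = 112.5 mm, Ī = 52 207 031 mm⁴.
Hole 1 (subtracted): ⌀22, A = 380.13 mm², x = 45 mm, Ī = 11 499 mm⁴.
Hole 2 (subtracted): ⌀22, A = 380.13 mm², x = 90 mm, Ī = 11 499 mm⁴.
Hole 3 (subtracted): ⌀22, A = 380.13 mm², x = 135 mm, Ī = 11 499 mm⁴.
Hole 4 (subtracted): ⌀22, A = 380.13 mm², x = 180 mm, Ī = 11 499 mm⁴.
By symmetry the centroid is at mid-width, x̄ = 112.5 mm.
Transfer each piece to the centroidal y-axis using Ī + A·d² with d = x − 112.5:
  plate: d = 0 mm → contributes +52 207 031 mm⁴
  hole 1: d = -67.5 mm → contributes −1 743 479 mm⁴
  hole 2: d = -22.5 mm → contributes −203 941 mm⁴
  hole 3: d = 22.5 mm → contributes −203 941 mm⁴
  hole 4: d = 67.5 mm → contributes −1 743 479 mm⁴
Total I = 48 312 191 mm⁴.

I_y ≈ 4.83 × 10⁷ mm⁴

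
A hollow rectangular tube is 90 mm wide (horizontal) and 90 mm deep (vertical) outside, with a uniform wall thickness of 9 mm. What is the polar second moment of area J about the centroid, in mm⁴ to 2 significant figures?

Treat the section as a set of non-overlapping primitives; coordinates are from the bounding-box lower-left.
Outer rectangle: 90 × 90, A = 8 100 mm², y = 45 mm, Ī = 5 467 500 mm⁴.
Inner void (subtracted): 72 × 72, A = 5 184 mm², y = 45 mm, Ī = 2 239 488 mm⁴.
By symmetry the centroid is at mid-height, ȳ = 45 mm.
All pieces are centred on the centroidal x-axis, so I = ΣĪ (holes subtracted) = 3 228 012 mm⁴.
Repeating about the centroidal y-axis gives I_y = 3 228 012 mm⁴.
Polar second moment: J = I_x + I_y = 6 456 024 mm⁴.

J ≈ 6.5 × 10⁶ mm⁴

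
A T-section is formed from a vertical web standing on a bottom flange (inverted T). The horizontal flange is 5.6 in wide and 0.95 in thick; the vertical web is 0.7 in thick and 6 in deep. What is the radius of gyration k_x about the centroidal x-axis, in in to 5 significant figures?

Treat the section as a set of non-overlapping primitives; coordinates are from the bounding-box lower-left.
Flange: 5.6 × 0.95, A = 5.32 in², y = 0.475 in, Ī = 0.4001083 in⁴.
Web: 0.7 × 6, A = 4.2 in², y = 3.95 in, Ī = 12.6 in⁴.
Centroid: ȳ = ΣA·y / ΣA = 2.008088 in.
Transfer each piece to the centroidal x-axis using Ī + A·d² with d = y − 2.008088:
  flange: d = -1.533088 in → contributes +12.90402 in⁴
  web: d = 1.941912 in → contributes +28.43829 in⁴
Total I = 41.34231 in⁴.
Radius of gyration: k = √(I/A) = √(41.34231 / 9.52) = 2.08391 in.

k_x ≈ 2.0839 in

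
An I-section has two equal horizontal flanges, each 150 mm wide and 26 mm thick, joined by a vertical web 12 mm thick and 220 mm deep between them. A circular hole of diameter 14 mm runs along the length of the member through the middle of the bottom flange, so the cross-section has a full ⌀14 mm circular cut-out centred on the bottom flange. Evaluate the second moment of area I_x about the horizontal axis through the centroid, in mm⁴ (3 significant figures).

I_x ≈ 1.27 × 10⁸ mm⁴

Treat the section as a set of non-overlapping primitives; coordinates are from the bounding-box lower-left.
Bottom flange: 150 × 26, A = 3 900 mm², y = 13 mm, Ī = 219 700 mm⁴.
Web: 12 × 220, A = 2 640 mm², y = 136 mm, Ī = 10 648 000 mm⁴.
Top flange: 150 × 26, A = 3 900 mm², y = 259 mm, Ī = 219 700 mm⁴.
Hole (subtracted): ⌀14, A = 153.94 mm², y = 13 mm, Ī = 1885.7 mm⁴.
Centroid: ȳ = ΣA·y / ΣA = 137.84 mm.
Transfer each piece to the horizontal axis through the centroid using Ī + A·d² with d = y − 137.84:
  bottom flange: d = -124.84 mm → contributes +61 002 060 mm⁴
  web: d = -1.8408 mm → contributes +10 656 946 mm⁴
  top flange: d = 121.16 mm → contributes +57 469 971 mm⁴
  hole: d = -124.84 mm → contributes −2 401 044 mm⁴
Total I = 126 727 932 mm⁴.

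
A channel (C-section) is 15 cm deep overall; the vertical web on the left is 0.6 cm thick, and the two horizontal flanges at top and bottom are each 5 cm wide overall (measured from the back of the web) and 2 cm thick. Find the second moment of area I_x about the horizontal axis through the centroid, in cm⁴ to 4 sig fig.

I_x ≈ 918.2 cm⁴

Treat the section as a set of non-overlapping primitives; coordinates are from the bounding-box lower-left.
Web: 0.6 × 15, A = 9 cm², y = 7.5 cm, Ī = 168.75 cm⁴.
Top flange (beyond web): 4.4 × 2, A = 8.8 cm², y = 14 cm, Ī = 2.93333 cm⁴.
Bottom flange (beyond web): 4.4 × 2, A = 8.8 cm², y = 1 cm, Ī = 2.93333 cm⁴.
By symmetry the centroid is at mid-height, ȳ = 7.5 cm.
Transfer each piece to the horizontal axis through the centroid using Ī + A·d² with d = y − 7.5:
  web: d = 0 cm → contributes +168.75 cm⁴
  top flange (beyond web): d = 6.5 cm → contributes +374.733 cm⁴
  bottom flange (beyond web): d = -6.5 cm → contributes +374.733 cm⁴
Total I = 918.217 cm⁴.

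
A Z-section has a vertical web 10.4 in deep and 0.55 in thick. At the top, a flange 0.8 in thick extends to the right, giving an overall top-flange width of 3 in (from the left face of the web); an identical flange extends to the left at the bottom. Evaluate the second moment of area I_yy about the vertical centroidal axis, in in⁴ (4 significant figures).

I_yy ≈ 10.93 in⁴

Decompose the section into non-overlapping parts with the origin at the bottom-left of its bounding rectangle.
Web: 0.55 × 10.4, A = 5.72 in², x = 2.725 in, Ī = 0.144192 in⁴.
Top flange (beyond web): 2.45 × 0.8, A = 1.96 in², x = 4.225 in, Ī = 0.980408 in⁴.
Bottom flange (beyond web): 2.45 × 0.8, A = 1.96 in², x = 1.225 in, Ī = 0.980408 in⁴.
Centroid: x̄ = ΣA·x / ΣA = 2.725 in.
Transfer each piece to the vertical centroidal axis using Ī + A·d² with d = x − 2.725:
  web: d = 0 in → contributes +0.144192 in⁴
  top flange (beyond web): d = 1.5 in → contributes +5.39041 in⁴
  bottom flange (beyond web): d = -1.5 in → contributes +5.39041 in⁴
Total I = 10.925 in⁴.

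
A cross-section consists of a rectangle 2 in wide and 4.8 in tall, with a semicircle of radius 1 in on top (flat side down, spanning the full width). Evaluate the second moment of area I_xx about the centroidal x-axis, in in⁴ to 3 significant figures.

Break the section into simple shapes (no overlaps), measuring from the bottom-left corner of the bounding box.
Rectangular body: 2 × 4.8, A = 9.6 in², y = 2.4 in, Ī = 18.432 in⁴.
Semicircular cap: semicircle r = 1, A = 1.5708 in², y = 5.2244 in, Ī = 0.10976 in⁴.
Centroid: ȳ = ΣA·y / ΣA = 2.7972 in.
Transfer each piece to the centroidal x-axis using Ī + A·d² with d = y − 2.7972:
  rectangular body: d = -0.39716 in → contributes +19.946 in⁴
  semicircular cap: d = 2.4273 in → contributes +9.3642 in⁴
Total I = 29.31 in⁴.

I_xx ≈ 29.3 in⁴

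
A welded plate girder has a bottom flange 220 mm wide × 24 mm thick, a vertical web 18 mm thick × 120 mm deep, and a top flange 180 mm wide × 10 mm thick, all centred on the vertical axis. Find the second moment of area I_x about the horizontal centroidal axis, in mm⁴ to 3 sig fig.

Break the section into simple shapes (no overlaps), measuring from the bottom-left corner of the bounding box.
Bottom plate: 220 × 24, A = 5 280 mm², y = 12 mm, Ī = 253 440 mm⁴.
Web plate: 18 × 120, A = 2 160 mm², y = 84 mm, Ī = 2 592 000 mm⁴.
Top plate: 180 × 10, A = 1 800 mm², y = 149 mm, Ī = 15 000 mm⁴.
Centroid: ȳ = ΣA·y / ΣA = 55.519 mm.
Transfer each piece to the horizontal centroidal axis using Ī + A·d² with d = y − 55.519:
  bottom plate: d = -43.519 mm → contributes +10 253 471 mm⁴
  web plate: d = 28.481 mm → contributes +4 344 062 mm⁴
  top plate: d = 93.481 mm → contributes +15 744 494 mm⁴
Total I = 30 342 026 mm⁴.

I_x ≈ 3.03 × 10⁷ mm⁴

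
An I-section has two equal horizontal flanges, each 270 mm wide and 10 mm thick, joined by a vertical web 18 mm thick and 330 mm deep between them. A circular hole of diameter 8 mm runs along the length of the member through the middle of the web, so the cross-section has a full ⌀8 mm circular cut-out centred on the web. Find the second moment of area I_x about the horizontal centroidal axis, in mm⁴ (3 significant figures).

Decompose the section into non-overlapping parts with the origin at the bottom-left of its bounding rectangle.
Bottom flange: 270 × 10, A = 2 700 mm², y = 5 mm, Ī = 22 500 mm⁴.
Web: 18 × 330, A = 5 940 mm², y = 175 mm, Ī = 53 905 500 mm⁴.
Top flange: 270 × 10, A = 2 700 mm², y = 345 mm, Ī = 22 500 mm⁴.
Hole (subtracted): ⌀8, A = 50.265 mm², y = 175 mm, Ī = 201.06 mm⁴.
By symmetry the centroid is at mid-height, ȳ = 175 mm.
Transfer each piece to the horizontal centroidal axis using Ī + A·d² with d = y − 175:
  bottom flange: d = -170 mm → contributes +78 052 500 mm⁴
  web: d = 0 mm → contributes +53 905 500 mm⁴
  top flange: d = 170 mm → contributes +78 052 500 mm⁴
  hole: d = 0 mm → contributes −201.06 mm⁴
Total I = 210 010 299 mm⁴.

I_x ≈ 2.10 × 10⁸ mm⁴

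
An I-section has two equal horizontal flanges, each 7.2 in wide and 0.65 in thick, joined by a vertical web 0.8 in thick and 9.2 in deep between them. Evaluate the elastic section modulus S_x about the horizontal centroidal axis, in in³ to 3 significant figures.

Break the section into simple shapes (no overlaps), measuring from the bottom-left corner of the bounding box.
Bottom flange: 7.2 × 0.65, A = 4.68 in², y = 0.325 in, Ī = 0.16478 in⁴.
Web: 0.8 × 9.2, A = 7.36 in², y = 5.25 in, Ī = 51.913 in⁴.
Top flange: 7.2 × 0.65, A = 4.68 in², y = 10.175 in, Ī = 0.16478 in⁴.
By symmetry the centroid is at mid-height, ȳ = 5.25 in.
Transfer each piece to the horizontal centroidal axis using Ī + A·d² with d = y − 5.25:
  bottom flange: d = -4.925 in → contributes +113.68 in⁴
  web: d = 0 in → contributes +51.913 in⁴
  top flange: d = 4.925 in → contributes +113.68 in⁴
Total I = 279.27 in⁴.
Extreme fibre distance c = 5.25 in; S = I/c = 53.195 in³.

S_x ≈ 53.2 in³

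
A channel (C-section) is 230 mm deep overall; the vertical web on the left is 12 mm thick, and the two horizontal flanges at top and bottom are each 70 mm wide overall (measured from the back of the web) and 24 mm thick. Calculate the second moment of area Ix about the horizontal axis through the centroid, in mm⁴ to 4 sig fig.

Treat the section as a set of non-overlapping primitives; coordinates are from the bounding-box lower-left.
Web: 12 × 230, A = 2 760 mm², y = 115 mm, Ī = 12 167 000 mm⁴.
Top flange (beyond web): 58 × 24, A = 1 392 mm², y = 218 mm, Ī = 66 816 mm⁴.
Bottom flange (beyond web): 58 × 24, A = 1 392 mm², y = 12 mm, Ī = 66 816 mm⁴.
By symmetry the centroid is at mid-height, ȳ = 115 mm.
Transfer each piece to the horizontal axis through the centroid using Ī + A·d² with d = y − 115:
  web: d = 0 mm → contributes +12 167 000 mm⁴
  top flange (beyond web): d = 103 mm → contributes +14 834 544 mm⁴
  bottom flange (beyond web): d = -103 mm → contributes +14 834 544 mm⁴
Total I = 41 836 088 mm⁴.

Ix ≈ 4.184 × 10⁷ mm⁴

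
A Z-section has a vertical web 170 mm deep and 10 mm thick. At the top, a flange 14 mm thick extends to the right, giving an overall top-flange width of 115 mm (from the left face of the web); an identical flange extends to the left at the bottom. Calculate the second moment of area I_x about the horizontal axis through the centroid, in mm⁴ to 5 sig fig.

Break the section into simple shapes (no overlaps), measuring from the bottom-left corner of the bounding box.
Web: 10 × 170, A = 1 700 mm², y = 85 mm, Ī = 4 094 167 mm⁴.
Top flange (beyond web): 105 × 14, A = 1 470 mm², y = 163 mm, Ī = 24 010 mm⁴.
Bottom flange (beyond web): 105 × 14, A = 1 470 mm², y = 7 mm, Ī = 24 010 mm⁴.
Centroid: ȳ = ΣA·y / ΣA = 85 mm.
Transfer each piece to the horizontal axis through the centroid using Ī + A·d² with d = y − 85:
  web: d = 0 mm → contributes +4 094 167 mm⁴
  top flange (beyond web): d = 78 mm → contributes +8 967 490 mm⁴
  bottom flange (beyond web): d = -78 mm → contributes +8 967 490 mm⁴
Total I = 22 029 147 mm⁴.

I_x ≈ 2.2029 × 10⁷ mm⁴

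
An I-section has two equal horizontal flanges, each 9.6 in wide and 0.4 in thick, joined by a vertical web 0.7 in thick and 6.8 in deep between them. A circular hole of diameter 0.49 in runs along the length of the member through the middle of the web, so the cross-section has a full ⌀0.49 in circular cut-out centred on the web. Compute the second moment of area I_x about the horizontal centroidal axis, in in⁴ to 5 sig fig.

I_x ≈ 117.97 in⁴

Treat the section as a set of non-overlapping primitives; coordinates are from the bounding-box lower-left.
Bottom flange: 9.6 × 0.4, A = 3.84 in², y = 0.2 in, Ī = 0.0512 in⁴.
Web: 0.7 × 6.8, A = 4.76 in², y = 3.8 in, Ī = 18.34187 in⁴.
Top flange: 9.6 × 0.4, A = 3.84 in², y = 7.4 in, Ī = 0.0512 in⁴.
Hole (subtracted): ⌀0.49, A = 0.1885741 in², y = 3.8 in, Ī = 0.00282979 in⁴.
By symmetry the centroid is at mid-height, ȳ = 3.8 in.
Transfer each piece to the horizontal centroidal axis using Ī + A·d² with d = y − 3.8:
  bottom flange: d = -3.6 in → contributes +49.8176 in⁴
  web: d = 0 in → contributes +18.34187 in⁴
  top flange: d = 3.6 in → contributes +49.8176 in⁴
  hole: d = 0 in → contributes −0.00282979 in⁴
Total I = 117.9742 in⁴.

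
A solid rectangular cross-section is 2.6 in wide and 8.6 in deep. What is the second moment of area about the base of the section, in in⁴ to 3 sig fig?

The section: 2.6 × 8.6, A = 22.36 in², y = 4.3 in, Ī = 137.81 in⁴.
Transfer it to a horizontal axis along the bottom face using Ī + A·d² with d = y − 0:
  the section: d = 4.3 in → contributes +551.25 in⁴
Total I = 551.25 in⁴.

I_base ≈ 551 in⁴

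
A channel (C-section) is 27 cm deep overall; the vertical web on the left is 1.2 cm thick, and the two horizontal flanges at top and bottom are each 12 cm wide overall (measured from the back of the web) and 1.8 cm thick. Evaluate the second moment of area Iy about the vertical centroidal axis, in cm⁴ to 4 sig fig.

Decompose the section into non-overlapping parts with the origin at the bottom-left of its bounding rectangle.
Web: 1.2 × 27, A = 32.4 cm², x = 0.6 cm, Ī = 3.888 cm⁴.
Top flange (beyond web): 10.8 × 1.8, A = 19.44 cm², x = 6.6 cm, Ī = 188.957 cm⁴.
Bottom flange (beyond web): 10.8 × 1.8, A = 19.44 cm², x = 6.6 cm, Ī = 188.957 cm⁴.
Centroid: x̄ = ΣA·x / ΣA = 3.87273 cm.
Transfer each piece to the vertical centroidal axis using Ī + A·d² with d = x − 3.87273:
  web: d = -3.27273 cm → contributes +350.916 cm⁴
  top flange (beyond web): d = 2.72727 cm → contributes +333.552 cm⁴
  bottom flange (beyond web): d = 2.72727 cm → contributes +333.552 cm⁴
Total I = 1018.02 cm⁴.

Iy ≈ 1018 cm⁴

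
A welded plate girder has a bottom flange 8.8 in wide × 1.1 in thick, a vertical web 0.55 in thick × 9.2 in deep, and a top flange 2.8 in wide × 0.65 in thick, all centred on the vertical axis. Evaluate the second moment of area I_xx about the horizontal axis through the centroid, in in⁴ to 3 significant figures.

Break the section into simple shapes (no overlaps), measuring from the bottom-left corner of the bounding box.
Bottom plate: 8.8 × 1.1, A = 9.68 in², y = 0.55 in, Ī = 0.97607 in⁴.
Web plate: 0.55 × 9.2, A = 5.06 in², y = 5.7 in, Ī = 35.69 in⁴.
Top plate: 2.8 × 0.65, A = 1.82 in², y = 10.625 in, Ī = 0.064079 in⁴.
Centroid: ȳ = ΣA·y / ΣA = 3.2309 in.
Transfer each piece to the horizontal axis through the centroid using Ī + A·d² with d = y − 3.2309:
  bottom plate: d = -2.6809 in → contributes +70.548 in⁴
  web plate: d = 2.4691 in → contributes +66.538 in⁴
  top plate: d = 7.3941 in → contributes +99.569 in⁴
Total I = 236.65 in⁴.

I_xx ≈ 237 in⁴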